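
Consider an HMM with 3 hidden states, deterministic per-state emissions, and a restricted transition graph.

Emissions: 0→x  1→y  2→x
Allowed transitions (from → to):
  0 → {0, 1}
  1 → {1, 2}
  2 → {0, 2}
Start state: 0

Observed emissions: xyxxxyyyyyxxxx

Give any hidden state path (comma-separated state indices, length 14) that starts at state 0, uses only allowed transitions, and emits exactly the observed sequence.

0,1,2,0,0,1,1,1,1,1,2,2,2,2

  pos 0: x in {0,2}, choose 0; start
  pos 1: y in {1}, choose 1; 0->1 ok
  pos 2: x in {0,2}, choose 2; 1->2 ok
  pos 3: x in {0,2}, choose 0; 2->0 ok
  pos 4: x in {0,2}, choose 0; 0->0 ok
  pos 5: y in {1}, choose 1; 0->1 ok
  pos 6: y in {1}, choose 1; 1->1 ok
  pos 7: y in {1}, choose 1; 1->1 ok
  pos 8: y in {1}, choose 1; 1->1 ok
  pos 9: y in {1}, choose 1; 1->1 ok
  pos 10: x in {0,2}, choose 2; 1->2 ok
  pos 11: x in {0,2}, choose 2; 2->2 ok
  pos 12: x in {0,2}, choose 2; 2->2 ok
  pos 13: x in {0,2}, choose 2; 2->2 ok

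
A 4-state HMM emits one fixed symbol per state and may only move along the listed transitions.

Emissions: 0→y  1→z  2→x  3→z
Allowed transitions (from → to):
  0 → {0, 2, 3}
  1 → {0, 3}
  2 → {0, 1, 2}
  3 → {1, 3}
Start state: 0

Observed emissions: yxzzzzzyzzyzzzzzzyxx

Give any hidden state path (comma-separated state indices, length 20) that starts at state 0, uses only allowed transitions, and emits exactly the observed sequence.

  [0] y  {0}  => 0  start
  [1] x  {2}  => 2  0->2 ok
  [2] z  {1,3}  => 1  2->1 ok
  [3] z  {1,3}  => 3  1->3 ok
  [4] z  {1,3}  => 1  3->1 ok
  [5] z  {1,3}  => 3  1->3 ok
  [6] z  {1,3}  => 1  3->1 ok
  [7] y  {0}  => 0  1->0 ok
  [8] z  {1,3}  => 3  0->3 ok
  [9] z  {1,3}  => 1  3->1 ok
  [10] y  {0}  => 0  1->0 ok
  [11] z  {1,3}  => 3  0->3 ok
  [12] z  {1,3}  => 3  3->3 ok
  [13] z  {1,3}  => 1  3->1 ok
  [14] z  {1,3}  => 3  1->3 ok
  [15] z  {1,3}  => 3  3->3 ok
  [16] z  {1,3}  => 1  3->1 ok
  [17] y  {0}  => 0  1->0 ok
  [18] x  {2}  => 2  0->2 ok
  [19] x  {2}  => 2  2->2 ok

0,2,1,3,1,3,1,0,3,1,0,3,3,1,3,3,1,0,2,2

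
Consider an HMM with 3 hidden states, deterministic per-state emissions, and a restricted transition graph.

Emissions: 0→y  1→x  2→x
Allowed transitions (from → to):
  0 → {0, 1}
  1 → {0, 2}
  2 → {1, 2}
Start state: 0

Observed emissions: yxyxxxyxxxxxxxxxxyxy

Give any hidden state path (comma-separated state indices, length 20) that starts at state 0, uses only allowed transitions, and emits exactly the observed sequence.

  t0 'y' -> {0}, take 0 (start)
  t1 'x' -> {1,2}, take 1 (0->1 ok)
  t2 'y' -> {0}, take 0 (1->0 ok)
  t3 'x' -> {1,2}, take 1 (0->1 ok)
  t4 'x' -> {1,2}, take 2 (1->2 ok)
  t5 'x' -> {1,2}, take 1 (2->1 ok)
  t6 'y' -> {0}, take 0 (1->0 ok)
  t7 'x' -> {1,2}, take 1 (0->1 ok)
  t8 'x' -> {1,2}, take 2 (1->2 ok)
  t9 'x' -> {1,2}, take 1 (2->1 ok)
  t10 'x' -> {1,2}, take 2 (1->2 ok)
  t11 'x' -> {1,2}, take 2 (2->2 ok)
  t12 'x' -> {1,2}, take 1 (2->1 ok)
  t13 'x' -> {1,2}, take 2 (1->2 ok)
  t14 'x' -> {1,2}, take 1 (2->1 ok)
  t15 'x' -> {1,2}, take 2 (1->2 ok)
  t16 'x' -> {1,2}, take 1 (2->1 ok)
  t17 'y' -> {0}, take 0 (1->0 ok)
  t18 'x' -> {1,2}, take 1 (0->1 ok)
  t19 'y' -> {0}, take 0 (1->0 ok)

0,1,0,1,2,1,0,1,2,1,2,2,1,2,1,2,1,0,1,0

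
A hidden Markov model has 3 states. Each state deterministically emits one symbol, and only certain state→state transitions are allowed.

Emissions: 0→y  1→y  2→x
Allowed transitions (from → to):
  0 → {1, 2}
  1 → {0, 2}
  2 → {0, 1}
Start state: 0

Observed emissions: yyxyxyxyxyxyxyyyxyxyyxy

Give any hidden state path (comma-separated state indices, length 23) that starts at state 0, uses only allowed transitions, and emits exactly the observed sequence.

  t0 'y' -> {0,1}, take 0 (start)
  t1 'y' -> {0,1}, take 1 (0->1 ok)
  t2 'x' -> {2}, take 2 (1->2 ok)
  t3 'y' -> {0,1}, take 0 (2->0 ok)
  t4 'x' -> {2}, take 2 (0->2 ok)
  t5 'y' -> {0,1}, take 1 (2->1 ok)
  t6 'x' -> {2}, take 2 (1->2 ok)
  t7 'y' -> {0,1}, take 1 (2->1 ok)
  t8 'x' -> {2}, take 2 (1->2 ok)
  t9 'y' -> {0,1}, take 1 (2->1 ok)
  t10 'x' -> {2}, take 2 (1->2 ok)
  t11 'y' -> {0,1}, take 0 (2->0 ok)
  t12 'x' -> {2}, take 2 (0->2 ok)
  t13 'y' -> {0,1}, take 0 (2->0 ok)
  t14 'y' -> {0,1}, take 1 (0->1 ok)
  t15 'y' -> {0,1}, take 0 (1->0 ok)
  t16 'x' -> {2}, take 2 (0->2 ok)
  t17 'y' -> {0,1}, take 0 (2->0 ok)
  t18 'x' -> {2}, take 2 (0->2 ok)
  t19 'y' -> {0,1}, take 0 (2->0 ok)
  t20 'y' -> {0,1}, take 1 (0->1 ok)
  t21 'x' -> {2}, take 2 (1->2 ok)
  t22 'y' -> {0,1}, take 1 (2->1 ok)

0,1,2,0,2,1,2,1,2,1,2,0,2,0,1,0,2,0,2,0,1,2,1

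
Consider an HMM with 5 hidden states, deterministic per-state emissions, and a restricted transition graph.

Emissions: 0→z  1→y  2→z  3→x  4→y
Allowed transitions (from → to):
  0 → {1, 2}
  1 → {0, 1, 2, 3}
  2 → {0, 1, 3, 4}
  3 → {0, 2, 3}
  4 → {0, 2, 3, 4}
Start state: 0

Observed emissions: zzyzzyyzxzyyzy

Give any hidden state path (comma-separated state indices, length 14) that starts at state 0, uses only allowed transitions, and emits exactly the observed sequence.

  0: obs=z cand={0,2} pick 0 [start]
  1: obs=z cand={0,2} pick 2 [0->2 ok]
  2: obs=y cand={1,4} pick 4 [2->4 ok]
  3: obs=z cand={0,2} pick 0 [4->0 ok]
  4: obs=z cand={0,2} pick 2 [0->2 ok]
  5: obs=y cand={1,4} pick 1 [2->1 ok]
  6: obs=y cand={1,4} pick 1 [1->1 ok]
  7: obs=z cand={0,2} pick 2 [1->2 ok]
  8: obs=x cand={3} pick 3 [2->3 ok]
  9: obs=z cand={0,2} pick 2 [3->2 ok]
  10: obs=y cand={1,4} pick 4 [2->4 ok]
  11: obs=y cand={1,4} pick 4 [4->4 ok]
  12: obs=z cand={0,2} pick 0 [4->0 ok]
  13: obs=y cand={1,4} pick 1 [0->1 ok]

0,2,4,0,2,1,1,2,3,2,4,4,0,1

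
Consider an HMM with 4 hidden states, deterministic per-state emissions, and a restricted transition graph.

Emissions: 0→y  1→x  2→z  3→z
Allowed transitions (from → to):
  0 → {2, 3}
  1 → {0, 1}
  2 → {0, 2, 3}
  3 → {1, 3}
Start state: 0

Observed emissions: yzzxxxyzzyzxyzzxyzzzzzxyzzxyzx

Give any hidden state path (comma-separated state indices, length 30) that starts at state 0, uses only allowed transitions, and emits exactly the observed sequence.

0,2,3,1,1,1,0,2,2,0,3,1,0,2,3,1,0,3,3,3,3,3,1,0,2,3,1,0,3,1

  pos 0: y in {0}, choose 0; start
  pos 1: z in {2,3}, choose 2; 0->2 ok
  pos 2: z in {2,3}, choose 3; 2->3 ok
  pos 3: x in {1}, choose 1; 3->1 ok
  pos 4: x in {1}, choose 1; 1->1 ok
  pos 5: x in {1}, choose 1; 1->1 ok
  pos 6: y in {0}, choose 0; 1->0 ok
  pos 7: z in {2,3}, choose 2; 0->2 ok
  pos 8: z in {2,3}, choose 2; 2->2 ok
  pos 9: y in {0}, choose 0; 2->0 ok
  pos 10: z in {2,3}, choose 3; 0->3 ok
  pos 11: x in {1}, choose 1; 3->1 ok
  pos 12: y in {0}, choose 0; 1->0 ok
  pos 13: z in {2,3}, choose 2; 0->2 ok
  pos 14: z in {2,3}, choose 3; 2->3 ok
  pos 15: x in {1}, choose 1; 3->1 ok
  pos 16: y in {0}, choose 0; 1->0 ok
  pos 17: z in {2,3}, choose 3; 0->3 ok
  pos 18: z in {2,3}, choose 3; 3->3 ok
  pos 19: z in {2,3}, choose 3; 3->3 ok
  pos 20: z in {2,3}, choose 3; 3->3 ok
  pos 21: z in {2,3}, choose 3; 3->3 ok
  pos 22: x in {1}, choose 1; 3->1 ok
  pos 23: y in {0}, choose 0; 1->0 ok
  pos 24: z in {2,3}, choose 2; 0->2 ok
  pos 25: z in {2,3}, choose 3; 2->3 ok
  pos 26: x in {1}, choose 1; 3->1 ok
  pos 27: y in {0}, choose 0; 1->0 ok
  pos 28: z in {2,3}, choose 3; 0->3 ok
  pos 29: x in {1}, choose 1; 3->1 ok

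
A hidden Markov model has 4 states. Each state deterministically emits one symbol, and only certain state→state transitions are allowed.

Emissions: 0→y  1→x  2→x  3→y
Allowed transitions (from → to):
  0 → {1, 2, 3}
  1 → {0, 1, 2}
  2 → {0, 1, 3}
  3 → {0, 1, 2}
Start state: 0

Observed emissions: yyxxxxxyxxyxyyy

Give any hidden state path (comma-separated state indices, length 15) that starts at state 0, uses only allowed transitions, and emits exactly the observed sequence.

0,3,1,2,1,1,2,3,1,1,0,2,0,3,0

  0: obs=y cand={0,3} pick 0 [start]
  1: obs=y cand={0,3} pick 3 [0->3 ok]
  2: obs=x cand={1,2} pick 1 [3->1 ok]
  3: obs=x cand={1,2} pick 2 [1->2 ok]
  4: obs=x cand={1,2} pick 1 [2->1 ok]
  5: obs=x cand={1,2} pick 1 [1->1 ok]
  6: obs=x cand={1,2} pick 2 [1->2 ok]
  7: obs=y cand={0,3} pick 3 [2->3 ok]
  8: obs=x cand={1,2} pick 1 [3->1 ok]
  9: obs=x cand={1,2} pick 1 [1->1 ok]
  10: obs=y cand={0,3} pick 0 [1->0 ok]
  11: obs=x cand={1,2} pick 2 [0->2 ok]
  12: obs=y cand={0,3} pick 0 [2->0 ok]
  13: obs=y cand={0,3} pick 3 [0->3 ok]
  14: obs=y cand={0,3} pick 0 [3->0 ok]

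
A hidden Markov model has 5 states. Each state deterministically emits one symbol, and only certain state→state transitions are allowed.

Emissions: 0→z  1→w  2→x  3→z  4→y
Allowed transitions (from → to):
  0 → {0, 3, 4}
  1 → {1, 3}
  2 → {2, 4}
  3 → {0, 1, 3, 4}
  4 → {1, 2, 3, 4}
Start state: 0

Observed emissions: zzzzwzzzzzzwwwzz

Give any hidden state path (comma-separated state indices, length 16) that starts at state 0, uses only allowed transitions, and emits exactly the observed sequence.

  t0 'z' -> {0,3}, take 0 (start)
  t1 'z' -> {0,3}, take 0 (0->0 ok)
  t2 'z' -> {0,3}, take 3 (0->3 ok)
  t3 'z' -> {0,3}, take 3 (3->3 ok)
  t4 'w' -> {1}, take 1 (3->1 ok)
  t5 'z' -> {0,3}, take 3 (1->3 ok)
  t6 'z' -> {0,3}, take 0 (3->0 ok)
  t7 'z' -> {0,3}, take 3 (0->3 ok)
  t8 'z' -> {0,3}, take 0 (3->0 ok)
  t9 'z' -> {0,3}, take 0 (0->0 ok)
  t10 'z' -> {0,3}, take 3 (0->3 ok)
  t11 'w' -> {1}, take 1 (3->1 ok)
  t12 'w' -> {1}, take 1 (1->1 ok)
  t13 'w' -> {1}, take 1 (1->1 ok)
  t14 'z' -> {0,3}, take 3 (1->3 ok)
  t15 'z' -> {0,3}, take 0 (3->0 ok)

0,0,3,3,1,3,0,3,0,0,3,1,1,1,3,0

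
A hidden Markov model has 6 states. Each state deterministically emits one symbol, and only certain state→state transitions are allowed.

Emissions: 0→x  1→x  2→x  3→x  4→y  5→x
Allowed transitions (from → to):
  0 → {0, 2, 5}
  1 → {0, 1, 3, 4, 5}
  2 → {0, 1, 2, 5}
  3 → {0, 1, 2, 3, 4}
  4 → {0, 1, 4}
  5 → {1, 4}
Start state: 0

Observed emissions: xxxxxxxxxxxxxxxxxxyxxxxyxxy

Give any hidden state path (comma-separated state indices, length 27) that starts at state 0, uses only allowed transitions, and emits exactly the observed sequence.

  0: obs=x cand={0,1,2,3,5} pick 0 [start]
  1: obs=x cand={0,1,2,3,5} pick 0 [0->0 ok]
  2: obs=x cand={0,1,2,3,5} pick 5 [0->5 ok]
  3: obs=x cand={0,1,2,3,5} pick 1 [5->1 ok]
  4: obs=x cand={0,1,2,3,5} pick 5 [1->5 ok]
  5: obs=x cand={0,1,2,3,5} pick 1 [5->1 ok]
  6: obs=x cand={0,1,2,3,5} pick 1 [1->1 ok]
  7: obs=x cand={0,1,2,3,5} pick 3 [1->3 ok]
  8: obs=x cand={0,1,2,3,5} pick 2 [3->2 ok]
  9: obs=x cand={0,1,2,3,5} pick 0 [2->0 ok]
  10: obs=x cand={0,1,2,3,5} pick 2 [0->2 ok]
  11: obs=x cand={0,1,2,3,5} pick 1 [2->1 ok]
  12: obs=x cand={0,1,2,3,5} pick 0 [1->0 ok]
  13: obs=x cand={0,1,2,3,5} pick 0 [0->0 ok]
  14: obs=x cand={0,1,2,3,5} pick 2 [0->2 ok]
  15: obs=x cand={0,1,2,3,5} pick 2 [2->2 ok]
  16: obs=x cand={0,1,2,3,5} pick 2 [2->2 ok]
  17: obs=x cand={0,1,2,3,5} pick 1 [2->1 ok]
  18: obs=y cand={4} pick 4 [1->4 ok]
  19: obs=x cand={0,1,2,3,5} pick 1 [4->1 ok]
  20: obs=x cand={0,1,2,3,5} pick 3 [1->3 ok]
  21: obs=x cand={0,1,2,3,5} pick 2 [3->2 ok]
  22: obs=x cand={0,1,2,3,5} pick 5 [2->5 ok]
  23: obs=y cand={4} pick 4 [5->4 ok]
  24: obs=x cand={0,1,2,3,5} pick 0 [4->0 ok]
  25: obs=x cand={0,1,2,3,5} pick 5 [0->5 ok]
  26: obs=y cand={4} pick 4 [5->4 ok]

0,0,5,1,5,1,1,3,2,0,2,1,0,0,2,2,2,1,4,1,3,2,5,4,0,5,4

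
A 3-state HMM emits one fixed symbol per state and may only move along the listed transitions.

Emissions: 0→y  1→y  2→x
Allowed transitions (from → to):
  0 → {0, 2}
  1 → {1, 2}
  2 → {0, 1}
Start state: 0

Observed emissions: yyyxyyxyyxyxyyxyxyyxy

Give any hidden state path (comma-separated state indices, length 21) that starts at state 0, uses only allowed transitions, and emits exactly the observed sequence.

0,0,0,2,1,1,2,1,1,2,1,2,0,0,2,1,2,1,1,2,1

  0: obs=y cand={0,1} pick 0 [start]
  1: obs=y cand={0,1} pick 0 [0->0 ok]
  2: obs=y cand={0,1} pick 0 [0->0 ok]
  3: obs=x cand={2} pick 2 [0->2 ok]
  4: obs=y cand={0,1} pick 1 [2->1 ok]
  5: obs=y cand={0,1} pick 1 [1->1 ok]
  6: obs=x cand={2} pick 2 [1->2 ok]
  7: obs=y cand={0,1} pick 1 [2->1 ok]
  8: obs=y cand={0,1} pick 1 [1->1 ok]
  9: obs=x cand={2} pick 2 [1->2 ok]
  10: obs=y cand={0,1} pick 1 [2->1 ok]
  11: obs=x cand={2} pick 2 [1->2 ok]
  12: obs=y cand={0,1} pick 0 [2->0 ok]
  13: obs=y cand={0,1} pick 0 [0->0 ok]
  14: obs=x cand={2} pick 2 [0->2 ok]
  15: obs=y cand={0,1} pick 1 [2->1 ok]
  16: obs=x cand={2} pick 2 [1->2 ok]
  17: obs=y cand={0,1} pick 1 [2->1 ok]
  18: obs=y cand={0,1} pick 1 [1->1 ok]
  19: obs=x cand={2} pick 2 [1->2 ok]
  20: obs=y cand={0,1} pick 1 [2->1 ok]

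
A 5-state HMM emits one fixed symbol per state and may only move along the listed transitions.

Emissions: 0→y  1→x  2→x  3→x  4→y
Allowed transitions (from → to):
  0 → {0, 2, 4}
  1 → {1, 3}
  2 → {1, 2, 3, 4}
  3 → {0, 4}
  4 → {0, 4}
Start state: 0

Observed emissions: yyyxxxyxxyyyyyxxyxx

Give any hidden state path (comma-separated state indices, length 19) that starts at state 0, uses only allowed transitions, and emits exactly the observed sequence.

0,4,0,2,2,3,0,2,3,4,4,4,0,0,2,3,0,2,1

  t0 'y' -> {0,4}, take 0 (start)
  t1 'y' -> {0,4}, take 4 (0->4 ok)
  t2 'y' -> {0,4}, take 0 (4->0 ok)
  t3 'x' -> {1,2,3}, take 2 (0->2 ok)
  t4 'x' -> {1,2,3}, take 2 (2->2 ok)
  t5 'x' -> {1,2,3}, take 3 (2->3 ok)
  t6 'y' -> {0,4}, take 0 (3->0 ok)
  t7 'x' -> {1,2,3}, take 2 (0->2 ok)
  t8 'x' -> {1,2,3}, take 3 (2->3 ok)
  t9 'y' -> {0,4}, take 4 (3->4 ok)
  t10 'y' -> {0,4}, take 4 (4->4 ok)
  t11 'y' -> {0,4}, take 4 (4->4 ok)
  t12 'y' -> {0,4}, take 0 (4->0 ok)
  t13 'y' -> {0,4}, take 0 (0->0 ok)
  t14 'x' -> {1,2,3}, take 2 (0->2 ok)
  t15 'x' -> {1,2,3}, take 3 (2->3 ok)
  t16 'y' -> {0,4}, take 0 (3->0 ok)
  t17 'x' -> {1,2,3}, take 2 (0->2 ok)
  t18 'x' -> {1,2,3}, take 1 (2->1 ok)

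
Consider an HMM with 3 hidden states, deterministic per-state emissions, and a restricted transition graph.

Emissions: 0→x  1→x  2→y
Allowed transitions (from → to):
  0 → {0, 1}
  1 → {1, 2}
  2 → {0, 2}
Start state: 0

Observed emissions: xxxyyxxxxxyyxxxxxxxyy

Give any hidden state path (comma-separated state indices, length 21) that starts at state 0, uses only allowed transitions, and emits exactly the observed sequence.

0,0,1,2,2,0,0,0,0,1,2,2,0,1,1,1,1,1,1,2,2

  pos 0: x in {0,1}, choose 0; start
  pos 1: x in {0,1}, choose 0; 0->0 ok
  pos 2: x in {0,1}, choose 1; 0->1 ok
  pos 3: y in {2}, choose 2; 1->2 ok
  pos 4: y in {2}, choose 2; 2->2 ok
  pos 5: x in {0,1}, choose 0; 2->0 ok
  pos 6: x in {0,1}, choose 0; 0->0 ok
  pos 7: x in {0,1}, choose 0; 0->0 ok
  pos 8: x in {0,1}, choose 0; 0->0 ok
  pos 9: x in {0,1}, choose 1; 0->1 ok
  pos 10: y in {2}, choose 2; 1->2 ok
  pos 11: y in {2}, choose 2; 2->2 ok
  pos 12: x in {0,1}, choose 0; 2->0 ok
  pos 13: x in {0,1}, choose 1; 0->1 ok
  pos 14: x in {0,1}, choose 1; 1->1 ok
  pos 15: x in {0,1}, choose 1; 1->1 ok
  pos 16: x in {0,1}, choose 1; 1->1 ok
  pos 17: x in {0,1}, choose 1; 1->1 ok
  pos 18: x in {0,1}, choose 1; 1->1 ok
  pos 19: y in {2}, choose 2; 1->2 ok
  pos 20: y in {2}, choose 2; 2->2 ok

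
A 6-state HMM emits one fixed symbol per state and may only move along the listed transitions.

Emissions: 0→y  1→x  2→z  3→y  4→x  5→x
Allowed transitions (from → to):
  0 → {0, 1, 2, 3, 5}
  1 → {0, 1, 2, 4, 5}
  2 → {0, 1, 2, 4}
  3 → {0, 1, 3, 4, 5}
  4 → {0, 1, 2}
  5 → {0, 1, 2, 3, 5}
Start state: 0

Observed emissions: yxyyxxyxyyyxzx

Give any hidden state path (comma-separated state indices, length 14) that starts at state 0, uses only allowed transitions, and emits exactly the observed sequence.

  0: obs=y cand={0,3} pick 0 [start]
  1: obs=x cand={1,4,5} pick 1 [0->1 ok]
  2: obs=y cand={0,3} pick 0 [1->0 ok]
  3: obs=y cand={0,3} pick 0 [0->0 ok]
  4: obs=x cand={1,4,5} pick 5 [0->5 ok]
  5: obs=x cand={1,4,5} pick 5 [5->5 ok]
  6: obs=y cand={0,3} pick 3 [5->3 ok]
  7: obs=x cand={1,4,5} pick 5 [3->5 ok]
  8: obs=y cand={0,3} pick 0 [5->0 ok]
  9: obs=y cand={0,3} pick 3 [0->3 ok]
  10: obs=y cand={0,3} pick 0 [3->0 ok]
  11: obs=x cand={1,4,5} pick 1 [0->1 ok]
  12: obs=z cand={2} pick 2 [1->2 ok]
  13: obs=x cand={1,4,5} pick 4 [2->4 ok]

0,1,0,0,5,5,3,5,0,3,0,1,2,4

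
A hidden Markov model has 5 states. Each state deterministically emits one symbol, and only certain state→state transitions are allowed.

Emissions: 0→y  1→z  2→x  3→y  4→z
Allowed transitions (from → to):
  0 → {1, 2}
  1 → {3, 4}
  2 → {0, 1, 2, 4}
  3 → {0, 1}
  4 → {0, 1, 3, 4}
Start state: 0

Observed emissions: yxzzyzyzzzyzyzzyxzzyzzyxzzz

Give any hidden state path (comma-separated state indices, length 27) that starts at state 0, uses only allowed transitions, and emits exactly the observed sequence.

0,2,1,4,0,1,3,1,4,1,3,1,3,1,4,0,2,4,4,3,1,4,0,2,4,1,4

  t0 'y' -> {0,3}, take 0 (start)
  t1 'x' -> {2}, take 2 (0->2 ok)
  t2 'z' -> {1,4}, take 1 (2->1 ok)
  t3 'z' -> {1,4}, take 4 (1->4 ok)
  t4 'y' -> {0,3}, take 0 (4->0 ok)
  t5 'z' -> {1,4}, take 1 (0->1 ok)
  t6 'y' -> {0,3}, take 3 (1->3 ok)
  t7 'z' -> {1,4}, take 1 (3->1 ok)
  t8 'z' -> {1,4}, take 4 (1->4 ok)
  t9 'z' -> {1,4}, take 1 (4->1 ok)
  t10 'y' -> {0,3}, take 3 (1->3 ok)
  t11 'z' -> {1,4}, take 1 (3->1 ok)
  t12 'y' -> {0,3}, take 3 (1->3 ok)
  t13 'z' -> {1,4}, take 1 (3->1 ok)
  t14 'z' -> {1,4}, take 4 (1->4 ok)
  t15 'y' -> {0,3}, take 0 (4->0 ok)
  t16 'x' -> {2}, take 2 (0->2 ok)
  t17 'z' -> {1,4}, take 4 (2->4 ok)
  t18 'z' -> {1,4}, take 4 (4->4 ok)
  t19 'y' -> {0,3}, take 3 (4->3 ok)
  t20 'z' -> {1,4}, take 1 (3->1 ok)
  t21 'z' -> {1,4}, take 4 (1->4 ok)
  t22 'y' -> {0,3}, take 0 (4->0 ok)
  t23 'x' -> {2}, take 2 (0->2 ok)
  t24 'z' -> {1,4}, take 4 (2->4 ok)
  t25 'z' -> {1,4}, take 1 (4->1 ok)
  t26 'z' -> {1,4}, take 4 (1->4 ok)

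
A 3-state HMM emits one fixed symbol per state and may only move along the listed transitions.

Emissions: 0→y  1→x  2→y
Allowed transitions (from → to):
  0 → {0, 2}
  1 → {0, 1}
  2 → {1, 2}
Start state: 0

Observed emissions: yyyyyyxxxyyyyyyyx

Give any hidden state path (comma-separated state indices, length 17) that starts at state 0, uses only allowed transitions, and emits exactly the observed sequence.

0,0,2,2,2,2,1,1,1,0,0,0,0,0,2,2,1

  0: obs=y cand={0,2} pick 0 [start]
  1: obs=y cand={0,2} pick 0 [0->0 ok]
  2: obs=y cand={0,2} pick 2 [0->2 ok]
  3: obs=y cand={0,2} pick 2 [2->2 ok]
  4: obs=y cand={0,2} pick 2 [2->2 ok]
  5: obs=y cand={0,2} pick 2 [2->2 ok]
  6: obs=x cand={1} pick 1 [2->1 ok]
  7: obs=x cand={1} pick 1 [1->1 ok]
  8: obs=x cand={1} pick 1 [1->1 ok]
  9: obs=y cand={0,2} pick 0 [1->0 ok]
  10: obs=y cand={0,2} pick 0 [0->0 ok]
  11: obs=y cand={0,2} pick 0 [0->0 ok]
  12: obs=y cand={0,2} pick 0 [0->0 ok]
  13: obs=y cand={0,2} pick 0 [0->0 ok]
  14: obs=y cand={0,2} pick 2 [0->2 ok]
  15: obs=y cand={0,2} pick 2 [2->2 ok]
  16: obs=x cand={1} pick 1 [2->1 ok]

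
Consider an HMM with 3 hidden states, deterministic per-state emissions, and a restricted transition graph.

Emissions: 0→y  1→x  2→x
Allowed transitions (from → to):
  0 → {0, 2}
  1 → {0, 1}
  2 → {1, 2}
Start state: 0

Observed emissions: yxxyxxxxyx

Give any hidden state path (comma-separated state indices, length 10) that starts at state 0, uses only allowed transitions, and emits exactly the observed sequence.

0,2,1,0,2,2,2,1,0,2

  pos 0: y in {0}, choose 0; start
  pos 1: x in {1,2}, choose 2; 0->2 ok
  pos 2: x in {1,2}, choose 1; 2->1 ok
  pos 3: y in {0}, choose 0; 1->0 ok
  pos 4: x in {1,2}, choose 2; 0->2 ok
  pos 5: x in {1,2}, choose 2; 2->2 ok
  pos 6: x in {1,2}, choose 2; 2->2 ok
  pos 7: x in {1,2}, choose 1; 2->1 ok
  pos 8: y in {0}, choose 0; 1->0 ok
  pos 9: x in {1,2}, choose 2; 0->2 ok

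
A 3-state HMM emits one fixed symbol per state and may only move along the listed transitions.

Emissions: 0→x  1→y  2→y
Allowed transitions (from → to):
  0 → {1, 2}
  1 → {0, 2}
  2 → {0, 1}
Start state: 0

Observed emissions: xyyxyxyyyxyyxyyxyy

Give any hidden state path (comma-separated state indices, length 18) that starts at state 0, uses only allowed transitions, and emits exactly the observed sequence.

0,1,2,0,2,0,2,1,2,0,1,2,0,1,2,0,1,2

  pos 0: x in {0}, choose 0; start
  pos 1: y in {1,2}, choose 1; 0->1 ok
  pos 2: y in {1,2}, choose 2; 1->2 ok
  pos 3: x in {0}, choose 0; 2->0 ok
  pos 4: y in {1,2}, choose 2; 0->2 ok
  pos 5: x in {0}, choose 0; 2->0 ok
  pos 6: y in {1,2}, choose 2; 0->2 ok
  pos 7: y in {1,2}, choose 1; 2->1 ok
  pos 8: y in {1,2}, choose 2; 1->2 ok
  pos 9: x in {0}, choose 0; 2->0 ok
  pos 10: y in {1,2}, choose 1; 0->1 ok
  pos 11: y in {1,2}, choose 2; 1->2 ok
  pos 12: x in {0}, choose 0; 2->0 ok
  pos 13: y in {1,2}, choose 1; 0->1 ok
  pos 14: y in {1,2}, choose 2; 1->2 ok
  pos 15: x in {0}, choose 0; 2->0 ok
  pos 16: y in {1,2}, choose 1; 0->1 ok
  pos 17: y in {1,2}, choose 2; 1->2 ok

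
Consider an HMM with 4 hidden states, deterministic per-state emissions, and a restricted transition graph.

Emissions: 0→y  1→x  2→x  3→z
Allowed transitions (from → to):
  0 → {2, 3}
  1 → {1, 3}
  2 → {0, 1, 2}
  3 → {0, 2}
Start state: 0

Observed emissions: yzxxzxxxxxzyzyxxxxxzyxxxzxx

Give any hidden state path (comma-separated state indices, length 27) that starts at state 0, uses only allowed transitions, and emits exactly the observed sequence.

  0: obs=y cand={0} pick 0 [start]
  1: obs=z cand={3} pick 3 [0->3 ok]
  2: obs=x cand={1,2} pick 2 [3->2 ok]
  3: obs=x cand={1,2} pick 1 [2->1 ok]
  4: obs=z cand={3} pick 3 [1->3 ok]
  5: obs=x cand={1,2} pick 2 [3->2 ok]
  6: obs=x cand={1,2} pick 2 [2->2 ok]
  7: obs=x cand={1,2} pick 2 [2->2 ok]
  8: obs=x cand={1,2} pick 2 [2->2 ok]
  9: obs=x cand={1,2} pick 1 [2->1 ok]
  10: obs=z cand={3} pick 3 [1->3 ok]
  11: obs=y cand={0} pick 0 [3->0 ok]
  12: obs=z cand={3} pick 3 [0->3 ok]
  13: obs=y cand={0} pick 0 [3->0 ok]
  14: obs=x cand={1,2} pick 2 [0->2 ok]
  15: obs=x cand={1,2} pick 2 [2->2 ok]
  16: obs=x cand={1,2} pick 1 [2->1 ok]
  17: obs=x cand={1,2} pick 1 [1->1 ok]
  18: obs=x cand={1,2} pick 1 [1->1 ok]
  19: obs=z cand={3} pick 3 [1->3 ok]
  20: obs=y cand={0} pick 0 [3->0 ok]
  21: obs=x cand={1,2} pick 2 [0->2 ok]
  22: obs=x cand={1,2} pick 1 [2->1 ok]
  23: obs=x cand={1,2} pick 1 [1->1 ok]
  24: obs=z cand={3} pick 3 [1->3 ok]
  25: obs=x cand={1,2} pick 2 [3->2 ok]
  26: obs=x cand={1,2} pick 1 [2->1 ok]

0,3,2,1,3,2,2,2,2,1,3,0,3,0,2,2,1,1,1,3,0,2,1,1,3,2,1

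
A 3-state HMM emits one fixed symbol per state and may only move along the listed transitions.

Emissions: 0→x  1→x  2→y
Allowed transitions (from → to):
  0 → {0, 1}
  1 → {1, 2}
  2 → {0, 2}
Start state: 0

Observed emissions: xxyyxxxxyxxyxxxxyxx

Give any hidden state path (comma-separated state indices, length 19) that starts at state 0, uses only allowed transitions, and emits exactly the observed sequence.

0,1,2,2,0,0,0,1,2,0,1,2,0,1,1,1,2,0,1

  pos 0: x in {0,1}, choose 0; start
  pos 1: x in {0,1}, choose 1; 0->1 ok
  pos 2: y in {2}, choose 2; 1->2 ok
  pos 3: y in {2}, choose 2; 2->2 ok
  pos 4: x in {0,1}, choose 0; 2->0 ok
  pos 5: x in {0,1}, choose 0; 0->0 ok
  pos 6: x in {0,1}, choose 0; 0->0 ok
  pos 7: x in {0,1}, choose 1; 0->1 ok
  pos 8: y in {2}, choose 2; 1->2 ok
  pos 9: x in {0,1}, choose 0; 2->0 ok
  pos 10: x in {0,1}, choose 1; 0->1 ok
  pos 11: y in {2}, choose 2; 1->2 ok
  pos 12: x in {0,1}, choose 0; 2->0 ok
  pos 13: x in {0,1}, choose 1; 0->1 ok
  pos 14: x in {0,1}, choose 1; 1->1 ok
  pos 15: x in {0,1}, choose 1; 1->1 ok
  pos 16: y in {2}, choose 2; 1->2 ok
  pos 17: x in {0,1}, choose 0; 2->0 ok
  pos 18: x in {0,1}, choose 1; 0->1 ok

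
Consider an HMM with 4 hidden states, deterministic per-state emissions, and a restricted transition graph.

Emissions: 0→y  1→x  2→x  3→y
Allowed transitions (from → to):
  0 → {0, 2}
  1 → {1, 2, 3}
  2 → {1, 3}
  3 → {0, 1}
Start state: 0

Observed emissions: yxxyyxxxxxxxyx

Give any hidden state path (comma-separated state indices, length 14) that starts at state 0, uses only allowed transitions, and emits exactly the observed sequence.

  t0 'y' -> {0,3}, take 0 (start)
  t1 'x' -> {1,2}, take 2 (0->2 ok)
  t2 'x' -> {1,2}, take 1 (2->1 ok)
  t3 'y' -> {0,3}, take 3 (1->3 ok)
  t4 'y' -> {0,3}, take 0 (3->0 ok)
  t5 'x' -> {1,2}, take 2 (0->2 ok)
  t6 'x' -> {1,2}, take 1 (2->1 ok)
  t7 'x' -> {1,2}, take 1 (1->1 ok)
  t8 'x' -> {1,2}, take 1 (1->1 ok)
  t9 'x' -> {1,2}, take 1 (1->1 ok)
  t10 'x' -> {1,2}, take 2 (1->2 ok)
  t11 'x' -> {1,2}, take 1 (2->1 ok)
  t12 'y' -> {0,3}, take 3 (1->3 ok)
  t13 'x' -> {1,2}, take 1 (3->1 ok)

0,2,1,3,0,2,1,1,1,1,2,1,3,1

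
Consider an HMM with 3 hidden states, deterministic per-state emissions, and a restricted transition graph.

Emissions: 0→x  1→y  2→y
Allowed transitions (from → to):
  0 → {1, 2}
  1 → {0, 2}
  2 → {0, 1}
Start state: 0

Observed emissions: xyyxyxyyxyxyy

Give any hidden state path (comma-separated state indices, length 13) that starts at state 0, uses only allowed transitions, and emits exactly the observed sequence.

0,1,2,0,2,0,1,2,0,2,0,2,1

  0: obs=x cand={0} pick 0 [start]
  1: obs=y cand={1,2} pick 1 [0->1 ok]
  2: obs=y cand={1,2} pick 2 [1->2 ok]
  3: obs=x cand={0} pick 0 [2->0 ok]
  4: obs=y cand={1,2} pick 2 [0->2 ok]
  5: obs=x cand={0} pick 0 [2->0 ok]
  6: obs=y cand={1,2} pick 1 [0->1 ok]
  7: obs=y cand={1,2} pick 2 [1->2 ok]
  8: obs=x cand={0} pick 0 [2->0 ok]
  9: obs=y cand={1,2} pick 2 [0->2 ok]
  10: obs=x cand={0} pick 0 [2->0 ok]
  11: obs=y cand={1,2} pick 2 [0->2 ok]
  12: obs=y cand={1,2} pick 1 [2->1 ok]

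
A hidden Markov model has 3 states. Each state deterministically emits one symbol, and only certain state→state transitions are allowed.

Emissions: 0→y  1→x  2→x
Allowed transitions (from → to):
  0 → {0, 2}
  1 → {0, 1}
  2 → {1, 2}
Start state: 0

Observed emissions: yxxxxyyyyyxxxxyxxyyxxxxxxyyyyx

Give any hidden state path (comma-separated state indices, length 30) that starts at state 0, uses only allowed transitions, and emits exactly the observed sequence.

  pos 0: y in {0}, choose 0; start
  pos 1: x in {1,2}, choose 2; 0->2 ok
  pos 2: x in {1,2}, choose 1; 2->1 ok
  pos 3: x in {1,2}, choose 1; 1->1 ok
  pos 4: x in {1,2}, choose 1; 1->1 ok
  pos 5: y in {0}, choose 0; 1->0 ok
  pos 6: y in {0}, choose 0; 0->0 ok
  pos 7: y in {0}, choose 0; 0->0 ok
  pos 8: y in {0}, choose 0; 0->0 ok
  pos 9: y in {0}, choose 0; 0->0 ok
  pos 10: x in {1,2}, choose 2; 0->2 ok
  pos 11: x in {1,2}, choose 2; 2->2 ok
  pos 12: x in {1,2}, choose 2; 2->2 ok
  pos 13: x in {1,2}, choose 1; 2->1 ok
  pos 14: y in {0}, choose 0; 1->0 ok
  pos 15: x in {1,2}, choose 2; 0->2 ok
  pos 16: x in {1,2}, choose 1; 2->1 ok
  pos 17: y in {0}, choose 0; 1->0 ok
  pos 18: y in {0}, choose 0; 0->0 ok
  pos 19: x in {1,2}, choose 2; 0->2 ok
  pos 20: x in {1,2}, choose 2; 2->2 ok
  pos 21: x in {1,2}, choose 2; 2->2 ok
  pos 22: x in {1,2}, choose 2; 2->2 ok
  pos 23: x in {1,2}, choose 2; 2->2 ok
  pos 24: x in {1,2}, choose 1; 2->1 ok
  pos 25: y in {0}, choose 0; 1->0 ok
  pos 26: y in {0}, choose 0; 0->0 ok
  pos 27: y in {0}, choose 0; 0->0 ok
  pos 28: y in {0}, choose 0; 0->0 ok
  pos 29: x in {1,2}, choose 2; 0->2 ok

0,2,1,1,1,0,0,0,0,0,2,2,2,1,0,2,1,0,0,2,2,2,2,2,1,0,0,0,0,2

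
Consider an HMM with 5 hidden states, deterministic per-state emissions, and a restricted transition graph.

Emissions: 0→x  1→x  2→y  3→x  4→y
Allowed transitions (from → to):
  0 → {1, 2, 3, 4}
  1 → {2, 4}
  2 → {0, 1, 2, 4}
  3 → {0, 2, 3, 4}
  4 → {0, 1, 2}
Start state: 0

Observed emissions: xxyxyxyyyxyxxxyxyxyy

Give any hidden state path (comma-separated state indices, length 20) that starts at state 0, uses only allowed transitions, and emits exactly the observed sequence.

  0: obs=x cand={0,1,3} pick 0 [start]
  1: obs=x cand={0,1,3} pick 3 [0->3 ok]
  2: obs=y cand={2,4} pick 4 [3->4 ok]
  3: obs=x cand={0,1,3} pick 0 [4->0 ok]
  4: obs=y cand={2,4} pick 2 [0->2 ok]
  5: obs=x cand={0,1,3} pick 1 [2->1 ok]
  6: obs=y cand={2,4} pick 2 [1->2 ok]
  7: obs=y cand={2,4} pick 2 [2->2 ok]
  8: obs=y cand={2,4} pick 2 [2->2 ok]
  9: obs=x cand={0,1,3} pick 1 [2->1 ok]
  10: obs=y cand={2,4} pick 4 [1->4 ok]
  11: obs=x cand={0,1,3} pick 0 [4->0 ok]
  12: obs=x cand={0,1,3} pick 3 [0->3 ok]
  13: obs=x cand={0,1,3} pick 3 [3->3 ok]
  14: obs=y cand={2,4} pick 2 [3->2 ok]
  15: obs=x cand={0,1,3} pick 1 [2->1 ok]
  16: obs=y cand={2,4} pick 4 [1->4 ok]
  17: obs=x cand={0,1,3} pick 1 [4->1 ok]
  18: obs=y cand={2,4} pick 4 [1->4 ok]
  19: obs=y cand={2,4} pick 2 [4->2 ok]

0,3,4,0,2,1,2,2,2,1,4,0,3,3,2,1,4,1,4,2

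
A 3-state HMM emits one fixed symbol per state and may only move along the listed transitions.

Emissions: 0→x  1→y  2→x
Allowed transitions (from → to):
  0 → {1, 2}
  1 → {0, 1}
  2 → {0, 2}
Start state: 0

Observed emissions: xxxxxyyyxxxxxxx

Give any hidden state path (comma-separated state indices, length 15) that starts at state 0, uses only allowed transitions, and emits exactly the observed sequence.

  0: obs=x cand={0,2} pick 0 [start]
  1: obs=x cand={0,2} pick 2 [0->2 ok]
  2: obs=x cand={0,2} pick 0 [2->0 ok]
  3: obs=x cand={0,2} pick 2 [0->2 ok]
  4: obs=x cand={0,2} pick 0 [2->0 ok]
  5: obs=y cand={1} pick 1 [0->1 ok]
  6: obs=y cand={1} pick 1 [1->1 ok]
  7: obs=y cand={1} pick 1 [1->1 ok]
  8: obs=x cand={0,2} pick 0 [1->0 ok]
  9: obs=x cand={0,2} pick 2 [0->2 ok]
  10: obs=x cand={0,2} pick 2 [2->2 ok]
  11: obs=x cand={0,2} pick 2 [2->2 ok]
  12: obs=x cand={0,2} pick 0 [2->0 ok]
  13: obs=x cand={0,2} pick 2 [0->2 ok]
  14: obs=x cand={0,2} pick 2 [2->2 ok]

0,2,0,2,0,1,1,1,0,2,2,2,0,2,2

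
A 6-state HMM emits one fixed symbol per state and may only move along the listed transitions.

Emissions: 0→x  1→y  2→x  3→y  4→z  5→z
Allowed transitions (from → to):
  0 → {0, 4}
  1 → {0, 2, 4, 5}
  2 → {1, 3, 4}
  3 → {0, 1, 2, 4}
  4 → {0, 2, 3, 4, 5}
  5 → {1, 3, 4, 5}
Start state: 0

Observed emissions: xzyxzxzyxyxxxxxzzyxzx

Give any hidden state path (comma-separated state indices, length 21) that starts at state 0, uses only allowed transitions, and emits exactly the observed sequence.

0,4,3,0,4,0,4,3,2,1,0,0,0,0,0,4,5,1,2,4,2

  pos 0: x in {0,2}, choose 0; start
  pos 1: z in {4,5}, choose 4; 0->4 ok
  pos 2: y in {1,3}, choose 3; 4->3 ok
  pos 3: x in {0,2}, choose 0; 3->0 ok
  pos 4: z in {4,5}, choose 4; 0->4 ok
  pos 5: x in {0,2}, choose 0; 4->0 ok
  pos 6: z in {4,5}, choose 4; 0->4 ok
  pos 7: y in {1,3}, choose 3; 4->3 ok
  pos 8: x in {0,2}, choose 2; 3->2 ok
  pos 9: y in {1,3}, choose 1; 2->1 ok
  pos 10: x in {0,2}, choose 0; 1->0 ok
  pos 11: x in {0,2}, choose 0; 0->0 ok
  pos 12: x in {0,2}, choose 0; 0->0 ok
  pos 13: x in {0,2}, choose 0; 0->0 ok
  pos 14: x in {0,2}, choose 0; 0->0 ok
  pos 15: z in {4,5}, choose 4; 0->4 ok
  pos 16: z in {4,5}, choose 5; 4->5 ok
  pos 17: y in {1,3}, choose 1; 5->1 ok
  pos 18: x in {0,2}, choose 2; 1->2 ok
  pos 19: z in {4,5}, choose 4; 2->4 ok
  pos 20: x in {0,2}, choose 2; 4->2 ok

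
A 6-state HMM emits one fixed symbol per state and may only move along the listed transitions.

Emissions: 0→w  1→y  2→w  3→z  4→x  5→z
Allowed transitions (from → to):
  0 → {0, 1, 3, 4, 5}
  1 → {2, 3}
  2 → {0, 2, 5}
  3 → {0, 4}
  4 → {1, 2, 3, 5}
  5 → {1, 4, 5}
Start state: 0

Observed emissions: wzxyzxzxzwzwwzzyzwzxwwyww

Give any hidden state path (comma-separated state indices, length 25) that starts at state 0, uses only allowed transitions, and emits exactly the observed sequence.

  t0 'w' -> {0,2}, take 0 (start)
  t1 'z' -> {3,5}, take 3 (0->3 ok)
  t2 'x' -> {4}, take 4 (3->4 ok)
  t3 'y' -> {1}, take 1 (4->1 ok)
  t4 'z' -> {3,5}, take 3 (1->3 ok)
  t5 'x' -> {4}, take 4 (3->4 ok)
  t6 'z' -> {3,5}, take 3 (4->3 ok)
  t7 'x' -> {4}, take 4 (3->4 ok)
  t8 'z' -> {3,5}, take 3 (4->3 ok)
  t9 'w' -> {0,2}, take 0 (3->0 ok)
  t10 'z' -> {3,5}, take 3 (0->3 ok)
  t11 'w' -> {0,2}, take 0 (3->0 ok)
  t12 'w' -> {0,2}, take 0 (0->0 ok)
  t13 'z' -> {3,5}, take 5 (0->5 ok)
  t14 'z' -> {3,5}, take 5 (5->5 ok)
  t15 'y' -> {1}, take 1 (5->1 ok)
  t16 'z' -> {3,5}, take 3 (1->3 ok)
  t17 'w' -> {0,2}, take 0 (3->0 ok)
  t18 'z' -> {3,5}, take 3 (0->3 ok)
  t19 'x' -> {4}, take 4 (3->4 ok)
  t20 'w' -> {0,2}, take 2 (4->2 ok)
  t21 'w' -> {0,2}, take 0 (2->0 ok)
  t22 'y' -> {1}, take 1 (0->1 ok)
  t23 'w' -> {0,2}, take 2 (1->2 ok)
  t24 'w' -> {0,2}, take 2 (2->2 ok)

0,3,4,1,3,4,3,4,3,0,3,0,0,5,5,1,3,0,3,4,2,0,1,2,2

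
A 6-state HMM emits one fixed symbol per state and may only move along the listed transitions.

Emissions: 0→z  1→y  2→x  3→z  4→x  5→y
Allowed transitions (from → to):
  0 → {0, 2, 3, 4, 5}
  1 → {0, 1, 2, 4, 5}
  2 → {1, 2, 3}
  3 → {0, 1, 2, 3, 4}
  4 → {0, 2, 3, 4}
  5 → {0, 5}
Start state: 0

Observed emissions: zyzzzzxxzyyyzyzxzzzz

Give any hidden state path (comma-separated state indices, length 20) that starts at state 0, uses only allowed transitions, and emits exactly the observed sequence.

  0: obs=z cand={0,3} pick 0 [start]
  1: obs=y cand={1,5} pick 5 [0->5 ok]
  2: obs=z cand={0,3} pick 0 [5->0 ok]
  3: obs=z cand={0,3} pick 0 [0->0 ok]
  4: obs=z cand={0,3} pick 3 [0->3 ok]
  5: obs=z cand={0,3} pick 3 [3->3 ok]
  6: obs=x cand={2,4} pick 4 [3->4 ok]
  7: obs=x cand={2,4} pick 4 [4->4 ok]
  8: obs=z cand={0,3} pick 0 [4->0 ok]
  9: obs=y cand={1,5} pick 5 [0->5 ok]
  10: obs=y cand={1,5} pick 5 [5->5 ok]
  11: obs=y cand={1,5} pick 5 [5->5 ok]
  12: obs=z cand={0,3} pick 0 [5->0 ok]
  13: obs=y cand={1,5} pick 5 [0->5 ok]
  14: obs=z cand={0,3} pick 0 [5->0 ok]
  15: obs=x cand={2,4} pick 2 [0->2 ok]
  16: obs=z cand={0,3} pick 3 [2->3 ok]
  17: obs=z cand={0,3} pick 3 [3->3 ok]
  18: obs=z cand={0,3} pick 3 [3->3 ok]
  19: obs=z cand={0,3} pick 3 [3->3 ok]

0,5,0,0,3,3,4,4,0,5,5,5,0,5,0,2,3,3,3,3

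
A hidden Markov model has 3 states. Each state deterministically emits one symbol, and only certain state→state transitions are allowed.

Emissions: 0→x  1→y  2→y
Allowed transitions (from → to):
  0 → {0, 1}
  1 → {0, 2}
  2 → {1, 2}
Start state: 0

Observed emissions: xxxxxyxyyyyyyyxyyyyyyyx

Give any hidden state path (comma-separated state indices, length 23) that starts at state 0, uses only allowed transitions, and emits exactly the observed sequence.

  t0 'x' -> {0}, take 0 (start)
  t1 'x' -> {0}, take 0 (0->0 ok)
  t2 'x' -> {0}, take 0 (0->0 ok)
  t3 'x' -> {0}, take 0 (0->0 ok)
  t4 'x' -> {0}, take 0 (0->0 ok)
  t5 'y' -> {1,2}, take 1 (0->1 ok)
  t6 'x' -> {0}, take 0 (1->0 ok)
  t7 'y' -> {1,2}, take 1 (0->1 ok)
  t8 'y' -> {1,2}, take 2 (1->2 ok)
  t9 'y' -> {1,2}, take 2 (2->2 ok)
  t10 'y' -> {1,2}, take 2 (2->2 ok)
  t11 'y' -> {1,2}, take 2 (2->2 ok)
  t12 'y' -> {1,2}, take 2 (2->2 ok)
  t13 'y' -> {1,2}, take 1 (2->1 ok)
  t14 'x' -> {0}, take 0 (1->0 ok)
  t15 'y' -> {1,2}, take 1 (0->1 ok)
  t16 'y' -> {1,2}, take 2 (1->2 ok)
  t17 'y' -> {1,2}, take 2 (2->2 ok)
  t18 'y' -> {1,2}, take 1 (2->1 ok)
  t19 'y' -> {1,2}, take 2 (1->2 ok)
  t20 'y' -> {1,2}, take 2 (2->2 ok)
  t21 'y' -> {1,2}, take 1 (2->1 ok)
  t22 'x' -> {0}, take 0 (1->0 ok)

0,0,0,0,0,1,0,1,2,2,2,2,2,1,0,1,2,2,1,2,2,1,0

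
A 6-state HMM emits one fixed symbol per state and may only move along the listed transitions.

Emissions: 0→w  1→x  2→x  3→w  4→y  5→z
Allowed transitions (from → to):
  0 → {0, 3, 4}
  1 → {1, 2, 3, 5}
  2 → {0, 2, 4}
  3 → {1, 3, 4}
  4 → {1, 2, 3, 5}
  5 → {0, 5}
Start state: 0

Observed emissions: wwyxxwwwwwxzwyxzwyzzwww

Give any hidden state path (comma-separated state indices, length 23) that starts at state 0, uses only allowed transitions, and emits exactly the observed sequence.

0,0,4,2,2,0,0,0,0,3,1,5,0,4,1,5,0,4,5,5,0,3,3

  pos 0: w in {0,3}, choose 0; start
  pos 1: w in {0,3}, choose 0; 0->0 ok
  pos 2: y in {4}, choose 4; 0->4 ok
  pos 3: x in {1,2}, choose 2; 4->2 ok
  pos 4: x in {1,2}, choose 2; 2->2 ok
  pos 5: w in {0,3}, choose 0; 2->0 ok
  pos 6: w in {0,3}, choose 0; 0->0 ok
  pos 7: w in {0,3}, choose 0; 0->0 ok
  pos 8: w in {0,3}, choose 0; 0->0 ok
  pos 9: w in {0,3}, choose 3; 0->3 ok
  pos 10: x in {1,2}, choose 1; 3->1 ok
  pos 11: z in {5}, choose 5; 1->5 ok
  pos 12: w in {0,3}, choose 0; 5->0 ok
  pos 13: y in {4}, choose 4; 0->4 ok
  pos 14: x in {1,2}, choose 1; 4->1 ok
  pos 15: z in {5}, choose 5; 1->5 ok
  pos 16: w in {0,3}, choose 0; 5->0 ok
  pos 17: y in {4}, choose 4; 0->4 ok
  pos 18: z in {5}, choose 5; 4->5 ok
  pos 19: z in {5}, choose 5; 5->5 ok
  pos 20: w in {0,3}, choose 0; 5->0 ok
  pos 21: w in {0,3}, choose 3; 0->3 ok
  pos 22: w in {0,3}, choose 3; 3->3 ok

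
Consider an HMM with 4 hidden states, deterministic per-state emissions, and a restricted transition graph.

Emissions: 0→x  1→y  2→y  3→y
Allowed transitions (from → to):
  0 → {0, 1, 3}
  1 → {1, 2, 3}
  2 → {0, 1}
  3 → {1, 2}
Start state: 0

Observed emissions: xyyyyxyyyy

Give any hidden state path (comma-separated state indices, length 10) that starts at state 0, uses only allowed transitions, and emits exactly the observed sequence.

  [0] x  {0}  => 0  start
  [1] y  {1,2,3}  => 3  0->3 ok
  [2] y  {1,2,3}  => 1  3->1 ok
  [3] y  {1,2,3}  => 3  1->3 ok
  [4] y  {1,2,3}  => 2  3->2 ok
  [5] x  {0}  => 0  2->0 ok
  [6] y  {1,2,3}  => 3  0->3 ok
  [7] y  {1,2,3}  => 1  3->1 ok
  [8] y  {1,2,3}  => 2  1->2 ok
  [9] y  {1,2,3}  => 1  2->1 ok

0,3,1,3,2,0,3,1,2,1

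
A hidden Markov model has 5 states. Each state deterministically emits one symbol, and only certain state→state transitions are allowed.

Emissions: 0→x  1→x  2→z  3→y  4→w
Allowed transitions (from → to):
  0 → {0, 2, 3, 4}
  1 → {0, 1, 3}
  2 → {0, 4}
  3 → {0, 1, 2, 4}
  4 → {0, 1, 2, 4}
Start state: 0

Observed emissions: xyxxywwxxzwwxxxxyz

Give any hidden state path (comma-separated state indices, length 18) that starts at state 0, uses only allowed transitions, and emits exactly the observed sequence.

  [0] x  {0,1}  => 0  start
  [1] y  {3}  => 3  0->3 ok
  [2] x  {0,1}  => 0  3->0 ok
  [3] x  {0,1}  => 0  0->0 ok
  [4] y  {3}  => 3  0->3 ok
  [5] w  {4}  => 4  3->4 ok
  [6] w  {4}  => 4  4->4 ok
  [7] x  {0,1}  => 0  4->0 ok
  [8] x  {0,1}  => 0  0->0 ok
  [9] z  {2}  => 2  0->2 ok
  [10] w  {4}  => 4  2->4 ok
  [11] w  {4}  => 4  4->4 ok
  [12] x  {0,1}  => 1  4->1 ok
  [13] x  {0,1}  => 1  1->1 ok
  [14] x  {0,1}  => 1  1->1 ok
  [15] x  {0,1}  => 1  1->1 ok
  [16] y  {3}  => 3  1->3 ok
  [17] z  {2}  => 2  3->2 ok

0,3,0,0,3,4,4,0,0,2,4,4,1,1,1,1,3,2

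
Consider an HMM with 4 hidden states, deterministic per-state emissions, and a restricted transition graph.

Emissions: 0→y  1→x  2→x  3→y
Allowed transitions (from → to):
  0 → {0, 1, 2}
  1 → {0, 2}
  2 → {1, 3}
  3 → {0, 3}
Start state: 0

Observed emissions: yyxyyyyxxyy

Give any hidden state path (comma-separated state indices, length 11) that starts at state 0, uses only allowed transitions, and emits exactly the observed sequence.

  pos 0: y in {0,3}, choose 0; start
  pos 1: y in {0,3}, choose 0; 0->0 ok
  pos 2: x in {1,2}, choose 2; 0->2 ok
  pos 3: y in {0,3}, choose 3; 2->3 ok
  pos 4: y in {0,3}, choose 3; 3->3 ok
  pos 5: y in {0,3}, choose 3; 3->3 ok
  pos 6: y in {0,3}, choose 0; 3->0 ok
  pos 7: x in {1,2}, choose 1; 0->1 ok
  pos 8: x in {1,2}, choose 2; 1->2 ok
  pos 9: y in {0,3}, choose 3; 2->3 ok
  pos 10: y in {0,3}, choose 3; 3->3 ok

0,0,2,3,3,3,0,1,2,3,3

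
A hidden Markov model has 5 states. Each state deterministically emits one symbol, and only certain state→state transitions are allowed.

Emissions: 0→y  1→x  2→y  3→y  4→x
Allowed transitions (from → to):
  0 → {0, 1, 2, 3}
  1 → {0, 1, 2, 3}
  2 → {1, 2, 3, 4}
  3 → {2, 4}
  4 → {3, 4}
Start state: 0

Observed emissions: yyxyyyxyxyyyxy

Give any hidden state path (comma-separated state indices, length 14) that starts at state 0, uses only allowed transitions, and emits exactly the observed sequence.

  0: obs=y cand={0,2,3} pick 0 [start]
  1: obs=y cand={0,2,3} pick 0 [0->0 ok]
  2: obs=x cand={1,4} pick 1 [0->1 ok]
  3: obs=y cand={0,2,3} pick 0 [1->0 ok]
  4: obs=y cand={0,2,3} pick 0 [0->0 ok]
  5: obs=y cand={0,2,3} pick 0 [0->0 ok]
  6: obs=x cand={1,4} pick 1 [0->1 ok]
  7: obs=y cand={0,2,3} pick 0 [1->0 ok]
  8: obs=x cand={1,4} pick 1 [0->1 ok]
  9: obs=y cand={0,2,3} pick 3 [1->3 ok]
  10: obs=y cand={0,2,3} pick 2 [3->2 ok]
  11: obs=y cand={0,2,3} pick 3 [2->3 ok]
  12: obs=x cand={1,4} pick 4 [3->4 ok]
  13: obs=y cand={0,2,3} pick 3 [4->3 ok]

0,0,1,0,0,0,1,0,1,3,2,3,4,3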